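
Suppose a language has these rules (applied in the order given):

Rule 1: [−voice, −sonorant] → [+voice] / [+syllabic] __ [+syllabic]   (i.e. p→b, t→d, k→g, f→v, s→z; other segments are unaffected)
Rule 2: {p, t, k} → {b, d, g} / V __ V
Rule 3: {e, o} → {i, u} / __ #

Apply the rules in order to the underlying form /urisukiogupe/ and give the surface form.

Rule 1 (intervocalic voicing): /s/ is a voiceless obstruent between vowels /i/ and /u/, so it voices to [z]. /k/ is a voiceless obstruent between vowels /u/ and /i/, so it voices to [g]. /p/ is a voiceless obstruent between vowels /u/ and /e/, so it voices to [b]. /urisukiogupe/ → urizugiogube.
Rule 2 (intervocalic voicing): no segment meets the environment; /urizugiogube/ is unchanged.
Rule 3 (final vowel raising): /e/ is a mid vowel in word-final position, so it raises to [i]. /urizugiogube/ → urizugiogubi.

urizugiogubi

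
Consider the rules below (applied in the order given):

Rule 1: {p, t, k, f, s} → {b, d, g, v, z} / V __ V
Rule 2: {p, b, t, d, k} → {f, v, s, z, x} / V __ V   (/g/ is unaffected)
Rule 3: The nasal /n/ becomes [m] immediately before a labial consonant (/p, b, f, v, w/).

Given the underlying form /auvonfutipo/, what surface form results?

auvomfuzivo

Rule 1 (intervocalic voicing): /t/ is a voiceless obstruent between vowels /u/ and /i/, so it voices to [d]. /p/ is a voiceless obstruent between vowels /i/ and /o/, so it voices to [b]. /auvonfutipo/ → auvonfudibo.
Rule 2 (intervocalic spirantization): /d/ is a stop between vowels /u/ and /i/, so it spirantizes to the fricative [z]. /b/ is a stop between vowels /i/ and /o/, so it spirantizes to the fricative [v]. /auvonfudibo/ → auvonfuzivo.
Rule 3 (nasal place assimilation): /n/ precedes the labial consonant /f/, so it assimilates in place to [m]. /auvonfuzivo/ → auvomfuzivo.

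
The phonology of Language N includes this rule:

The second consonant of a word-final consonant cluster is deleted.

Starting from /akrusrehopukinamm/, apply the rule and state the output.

akrusrehopukinam

/m/ is the second consonant of a word-final cluster /mm/, so it deletes.
The other instances of /k/, /r/, /s/, /h/, /p/, /n/, /m/ do not occur in the required environment and remain unchanged.
Surface form: [akrusrehopukinam].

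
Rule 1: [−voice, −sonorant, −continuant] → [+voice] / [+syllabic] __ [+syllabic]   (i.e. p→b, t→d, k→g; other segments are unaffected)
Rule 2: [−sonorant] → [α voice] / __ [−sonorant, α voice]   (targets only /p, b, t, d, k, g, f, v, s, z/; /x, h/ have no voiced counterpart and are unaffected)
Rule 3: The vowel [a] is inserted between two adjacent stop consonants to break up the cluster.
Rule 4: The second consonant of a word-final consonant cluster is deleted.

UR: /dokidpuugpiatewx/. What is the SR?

Rule 1 (intervocalic voicing): /k/ is a voiceless stop between vowels /o/ and /i/, so it voices to [g]. /t/ is a voiceless stop between vowels /a/ and /e/, so it voices to [d]. /dokidpuugpiatewx/ → dogidpuugpiadewx.
Rule 2 (regressive voicing assimilation): /d/ precedes the voiceless obstruent /p/, so it devoices to [t] by assimilation. /g/ precedes the voiceless obstruent /p/, so it devoices to [k] by assimilation. /dogidpuugpiadewx/ → dogitpuukpiadewx.
Rule 3 (stop-cluster a-epenthesis): /t/ and /p/ form a stop–stop cluster, so [a] is inserted between them. /k/ and /p/ form a stop–stop cluster, so [a] is inserted between them. /dogitpuukpiadewx/ → dogitapuukapiadewx.
Rule 4 (final cluster simplification): /x/ is the second consonant of a word-final cluster /wx/, so it deletes. /dogitapuukapiadewx/ → dogitapuukapiadew.

dogitapuukapiadew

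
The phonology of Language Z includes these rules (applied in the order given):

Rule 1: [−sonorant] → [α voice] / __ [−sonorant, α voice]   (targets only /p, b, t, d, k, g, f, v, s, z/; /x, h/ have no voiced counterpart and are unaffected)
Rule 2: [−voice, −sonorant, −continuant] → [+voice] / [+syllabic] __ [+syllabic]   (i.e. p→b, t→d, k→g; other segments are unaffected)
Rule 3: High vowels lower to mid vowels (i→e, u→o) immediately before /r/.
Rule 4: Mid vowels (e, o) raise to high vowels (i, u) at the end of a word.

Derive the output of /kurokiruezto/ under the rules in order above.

Rule 1 (regressive voicing assimilation): /z/ precedes the voiceless obstruent /t/, so it devoices to [s] by assimilation. /kurokiruezto/ → kurokiruesto.
Rule 2 (intervocalic voicing): /k/ is a voiceless stop between vowels /o/ and /i/, so it voices to [g]. /kurokiruesto/ → kurogiruesto.
Rule 3 (pre-rhotic lowering): /u/ is a high vowel immediately before /r/, so it lowers to [o]. /i/ is a high vowel immediately before /r/, so it lowers to [e]. /kurogiruesto/ → korogeruesto.
Rule 4 (final vowel raising): /o/ is a mid vowel in word-final position, so it raises to [u]. /korogeruesto/ → korogeruestu.

korogeruestu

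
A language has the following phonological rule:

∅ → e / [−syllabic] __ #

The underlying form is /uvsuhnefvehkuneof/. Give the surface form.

the form ends in the consonant /f/, so [e] is inserted word-finally.
Surface form: [uvsuhnefvehkuneofe].

uvsuhnefvehkuneofe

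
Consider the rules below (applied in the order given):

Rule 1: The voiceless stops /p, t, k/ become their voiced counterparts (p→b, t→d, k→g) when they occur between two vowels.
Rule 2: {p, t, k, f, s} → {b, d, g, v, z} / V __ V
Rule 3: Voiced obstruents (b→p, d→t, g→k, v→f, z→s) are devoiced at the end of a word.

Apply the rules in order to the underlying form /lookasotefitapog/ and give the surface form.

Rule 1 (intervocalic voicing): /k/ is a voiceless stop between vowels /o/ and /a/, so it voices to [g]. /t/ is a voiceless stop between vowels /o/ and /e/, so it voices to [d]. /t/ is a voiceless stop between vowels /i/ and /a/, so it voices to [d]. /p/ is a voiceless stop between vowels /a/ and /o/, so it voices to [b]. /lookasotefitapog/ → loogasodefidabog.
Rule 2 (intervocalic voicing): /s/ is a voiceless obstruent between vowels /a/ and /o/, so it voices to [z]. /f/ is a voiceless obstruent between vowels /e/ and /i/, so it voices to [v]. /loogasodefidabog/ → loogazodevidabog.
Rule 3 (final devoicing): /g/ is a voiced obstruent in word-final position, so it devoices to [k]. /loogazodevidabog/ → loogazodevidabok.

loogazodevidabok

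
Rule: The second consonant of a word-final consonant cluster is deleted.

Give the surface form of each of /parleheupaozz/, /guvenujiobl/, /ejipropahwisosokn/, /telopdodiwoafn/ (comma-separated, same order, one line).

/parleheupaozz/: /z/ is the second consonant of a word-final cluster /zz/, so it deletes. → [parleheupaoz].
/guvenujiobl/: /l/ is the second consonant of a word-final cluster /bl/, so it deletes. → [guvenujiob].
/ejipropahwisosokn/: /n/ is the second consonant of a word-final cluster /kn/, so it deletes. → [ejipropahwisosok].
/telopdodiwoafn/: /n/ is the second consonant of a word-final cluster /fn/, so it deletes. → [telopdodiwoaf].

parleheupaoz, guvenujiob, ejipropahwisosok, telopdodiwoaf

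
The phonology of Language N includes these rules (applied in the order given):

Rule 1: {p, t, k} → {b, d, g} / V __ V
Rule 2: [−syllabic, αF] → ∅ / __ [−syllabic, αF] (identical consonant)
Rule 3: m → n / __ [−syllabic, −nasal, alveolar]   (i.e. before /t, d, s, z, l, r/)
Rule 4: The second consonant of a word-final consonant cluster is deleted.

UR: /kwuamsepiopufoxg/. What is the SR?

Rule 1 (intervocalic voicing): /p/ is a voiceless stop between vowels /e/ and /i/, so it voices to [b]. /p/ is a voiceless stop between vowels /o/ and /u/, so it voices to [b]. /kwuamsepiopufoxg/ → kwuamsebiobufoxg.
Rule 2 (degemination): no segment meets the environment; /kwuamsebiobufoxg/ is unchanged.
Rule 3 (nasal place assimilation): /m/ precedes the alveolar consonant /s/, so it assimilates in place to [n]. /kwuamsebiobufoxg/ → kwuansebiobufoxg.
Rule 4 (final cluster simplification): /g/ is the second consonant of a word-final cluster /xg/, so it deletes. /kwuansebiobufoxg/ → kwuansebiobufox.

kwuansebiobufox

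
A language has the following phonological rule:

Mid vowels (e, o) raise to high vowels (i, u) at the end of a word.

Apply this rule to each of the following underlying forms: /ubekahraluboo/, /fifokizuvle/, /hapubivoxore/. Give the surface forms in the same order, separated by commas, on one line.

/ubekahraluboo/: /o/ is a mid vowel in word-final position, so it raises to [u]. → [ubekahralubou].
/fifokizuvle/: /e/ is a mid vowel in word-final position, so it raises to [i]. → [fifokizuvli].
/hapubivoxore/: /e/ is a mid vowel in word-final position, so it raises to [i]. → [hapubivoxori].

ubekahralubou, fifokizuvli, hapubivoxori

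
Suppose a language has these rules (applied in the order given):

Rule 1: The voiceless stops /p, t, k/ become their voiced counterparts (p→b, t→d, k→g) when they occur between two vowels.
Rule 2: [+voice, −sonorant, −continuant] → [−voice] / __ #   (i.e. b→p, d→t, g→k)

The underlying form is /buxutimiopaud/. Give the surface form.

buxudimiobaut

Rule 1 (intervocalic voicing): /t/ is a voiceless stop between vowels /u/ and /i/, so it voices to [d]. /p/ is a voiceless stop between vowels /o/ and /a/, so it voices to [b]. /buxutimiopaud/ → buxudimiobaud.
Rule 2 (final devoicing): /d/ is a voiced stop in word-final position, so it devoices to [t]. /buxudimiobaud/ → buxudimiobaut.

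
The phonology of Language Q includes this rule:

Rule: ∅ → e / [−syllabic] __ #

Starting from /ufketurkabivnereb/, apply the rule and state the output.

ufketurkabivnerebe

the form ends in the consonant /b/, so [e] is inserted word-finally.
Surface form: [ufketurkabivnerebe].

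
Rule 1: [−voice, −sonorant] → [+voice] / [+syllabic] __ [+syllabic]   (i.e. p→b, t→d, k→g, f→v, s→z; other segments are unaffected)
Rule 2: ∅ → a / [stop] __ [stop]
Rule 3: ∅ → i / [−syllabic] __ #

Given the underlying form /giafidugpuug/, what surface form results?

giavidugapuugi

Rule 1 (intervocalic voicing): /f/ is a voiceless obstruent between vowels /a/ and /i/, so it voices to [v]. /giafidugpuug/ → giavidugpuug.
Rule 2 (stop-cluster a-epenthesis): /g/ and /p/ form a stop–stop cluster, so [a] is inserted between them. /giavidugpuug/ → giavidugapuug.
Rule 3 (final i-epenthesis): the form ends in the consonant /g/, so [i] is inserted word-finally. /giavidugapuug/ → giavidugapuugi.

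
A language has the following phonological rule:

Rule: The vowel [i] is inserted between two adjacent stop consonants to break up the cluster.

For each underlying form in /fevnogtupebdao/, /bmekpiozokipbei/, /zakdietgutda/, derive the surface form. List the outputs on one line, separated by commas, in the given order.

/fevnogtupebdao/: /g/ and /t/ form a stop–stop cluster, so [i] is inserted between them. /b/ and /d/ form a stop–stop cluster, so [i] is inserted between them. → [fevnogitupebidao].
/bmekpiozokipbei/: /k/ and /p/ form a stop–stop cluster, so [i] is inserted between them. /p/ and /b/ form a stop–stop cluster, so [i] is inserted between them. → [bmekipiozokipibei].
/zakdietgutda/: /k/ and /d/ form a stop–stop cluster, so [i] is inserted between them. /t/ and /g/ form a stop–stop cluster, so [i] is inserted between them. /t/ and /d/ form a stop–stop cluster, so [i] is inserted between them. → [zakidietigutida].

fevnogitupebidao, bmekipiozokipibei, zakidietigutida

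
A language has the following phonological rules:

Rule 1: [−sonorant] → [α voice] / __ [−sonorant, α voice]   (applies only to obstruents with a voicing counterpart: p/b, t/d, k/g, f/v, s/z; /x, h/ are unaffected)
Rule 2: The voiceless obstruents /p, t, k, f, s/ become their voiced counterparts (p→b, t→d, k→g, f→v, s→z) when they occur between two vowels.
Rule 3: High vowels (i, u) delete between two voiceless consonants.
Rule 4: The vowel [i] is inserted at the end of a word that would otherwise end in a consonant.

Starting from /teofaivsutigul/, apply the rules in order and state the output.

Rule 1 (regressive voicing assimilation): /v/ precedes the voiceless obstruent /s/, so it devoices to [f] by assimilation. /teofaivsutigul/ → teofaifsutigul.
Rule 2 (intervocalic voicing): /f/ is a voiceless obstruent between vowels /o/ and /a/, so it voices to [v]. /t/ is a voiceless obstruent between vowels /u/ and /i/, so it voices to [d]. /teofaifsutigul/ → teovaifsudigul.
Rule 3 (high vowel syncope): no segment meets the environment; /teovaifsudigul/ is unchanged.
Rule 4 (final i-epenthesis): the form ends in the consonant /l/, so [i] is inserted word-finally. /teovaifsudigul/ → teovaifsudiguli.

teovaifsudiguli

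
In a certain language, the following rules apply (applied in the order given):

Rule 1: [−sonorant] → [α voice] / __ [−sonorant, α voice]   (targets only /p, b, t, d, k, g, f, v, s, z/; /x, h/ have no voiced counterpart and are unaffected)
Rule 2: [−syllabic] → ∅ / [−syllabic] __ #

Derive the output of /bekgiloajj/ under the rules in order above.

Rule 1 (regressive voicing assimilation): /k/ precedes the voiced obstruent /g/, so it voices to [g] by assimilation. /bekgiloajj/ → beggiloajj.
Rule 2 (final cluster simplification): /j/ is the second consonant of a word-final cluster /jj/, so it deletes. /beggiloajj/ → beggiloaj.

beggiloaj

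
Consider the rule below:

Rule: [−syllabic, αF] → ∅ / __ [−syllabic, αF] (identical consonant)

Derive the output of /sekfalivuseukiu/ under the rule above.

sekfalivuseukiu

No segment of /sekfalivuseukiu/ meets the structural description of the rule, so the form surfaces unchanged.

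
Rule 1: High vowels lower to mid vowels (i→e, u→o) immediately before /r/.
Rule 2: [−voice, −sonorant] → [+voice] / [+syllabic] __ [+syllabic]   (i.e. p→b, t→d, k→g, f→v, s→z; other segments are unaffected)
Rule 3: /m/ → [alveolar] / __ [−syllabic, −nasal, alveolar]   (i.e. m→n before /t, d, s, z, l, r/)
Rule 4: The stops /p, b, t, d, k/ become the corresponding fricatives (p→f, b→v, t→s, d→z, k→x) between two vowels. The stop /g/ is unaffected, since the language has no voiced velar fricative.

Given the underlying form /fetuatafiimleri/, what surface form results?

fezuazaviinleri

Rule 1 (pre-rhotic lowering): no segment meets the environment; /fetuatafiimleri/ is unchanged.
Rule 2 (intervocalic voicing): /t/ is a voiceless obstruent between vowels /e/ and /u/, so it voices to [d]. /t/ is a voiceless obstruent between vowels /a/ and /a/, so it voices to [d]. /f/ is a voiceless obstruent between vowels /a/ and /i/, so it voices to [v]. /fetuatafiimleri/ → feduadaviimleri.
Rule 3 (nasal place assimilation): /m/ precedes the alveolar consonant /l/, so it assimilates in place to [n]. /feduadaviimleri/ → feduadaviinleri.
Rule 4 (intervocalic spirantization): /d/ is a stop between vowels /e/ and /u/, so it spirantizes to the fricative [z]. /d/ is a stop between vowels /a/ and /a/, so it spirantizes to the fricative [z]. /feduadaviinleri/ → fezuazaviinleri.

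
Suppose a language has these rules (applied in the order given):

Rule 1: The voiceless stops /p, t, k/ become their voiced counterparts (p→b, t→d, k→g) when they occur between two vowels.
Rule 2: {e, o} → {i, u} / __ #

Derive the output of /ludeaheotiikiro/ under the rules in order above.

ludeaheodiigiru

Rule 1 (intervocalic voicing): /t/ is a voiceless stop between vowels /o/ and /i/, so it voices to [d]. /k/ is a voiceless stop between vowels /i/ and /i/, so it voices to [g]. /ludeaheotiikiro/ → ludeaheodiigiro.
Rule 2 (final vowel raising): /o/ is a mid vowel in word-final position, so it raises to [u]. /ludeaheodiigiro/ → ludeaheodiigiru.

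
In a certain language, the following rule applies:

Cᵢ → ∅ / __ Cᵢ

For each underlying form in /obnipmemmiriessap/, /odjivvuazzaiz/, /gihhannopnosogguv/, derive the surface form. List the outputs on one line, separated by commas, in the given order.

obnipmemiriesap, odjivuazaiz, gihanopnosoguv

/obnipmemmiriessap/: /mm/ is a geminate; the first /m/ deletes. /ss/ is a geminate; the first /s/ deletes. → [obnipmemiriesap].
/odjivvuazzaiz/: /vv/ is a geminate; the first /v/ deletes. /zz/ is a geminate; the first /z/ deletes. → [odjivuazaiz].
/gihhannopnosogguv/: /hh/ is a geminate; the first /h/ deletes. /nn/ is a geminate; the first /n/ deletes. /gg/ is a geminate; the first /g/ deletes. → [gihanopnosoguv].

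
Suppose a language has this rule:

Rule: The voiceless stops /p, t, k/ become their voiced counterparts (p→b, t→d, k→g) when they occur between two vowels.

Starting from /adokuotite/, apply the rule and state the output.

adoguodide

/k/ is a voiceless stop between vowels /o/ and /u/, so it voices to [g].
/t/ is a voiceless stop between vowels /o/ and /i/, so it voices to [d].
/t/ is a voiceless stop between vowels /i/ and /e/, so it voices to [d].
Surface form: [adoguodide].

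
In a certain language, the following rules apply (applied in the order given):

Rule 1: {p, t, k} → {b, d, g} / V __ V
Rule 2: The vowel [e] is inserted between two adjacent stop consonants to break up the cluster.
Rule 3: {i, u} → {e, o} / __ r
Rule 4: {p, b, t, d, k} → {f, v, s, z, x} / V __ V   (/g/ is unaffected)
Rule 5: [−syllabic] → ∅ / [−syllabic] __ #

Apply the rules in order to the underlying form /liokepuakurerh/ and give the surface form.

liogevuagorer

Rule 1 (intervocalic voicing): /k/ is a voiceless stop between vowels /o/ and /e/, so it voices to [g]. /p/ is a voiceless stop between vowels /e/ and /u/, so it voices to [b]. /k/ is a voiceless stop between vowels /a/ and /u/, so it voices to [g]. /liokepuakurerh/ → liogebuagurerh.
Rule 2 (stop-cluster e-epenthesis): no segment meets the environment; /liogebuagurerh/ is unchanged.
Rule 3 (pre-rhotic lowering): /u/ is a high vowel immediately before /r/, so it lowers to [o]. /liogebuagurerh/ → liogebuagorerh.
Rule 4 (intervocalic spirantization): /b/ is a stop between vowels /e/ and /u/, so it spirantizes to the fricative [v]. /liogebuagorerh/ → liogevuagorerh.
Rule 5 (final cluster simplification): /h/ is the second consonant of a word-final cluster /rh/, so it deletes. /liogevuagorerh/ → liogevuagorer.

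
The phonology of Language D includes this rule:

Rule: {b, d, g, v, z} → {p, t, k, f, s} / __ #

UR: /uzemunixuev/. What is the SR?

Scanning /uzemunixuev/: /z/ at position 2 is not in the conditioning environment; /v/ is a voiced obstruent in word-final position, so it devoices to [f].
Result: [uzemunixuef].

uzemunixuef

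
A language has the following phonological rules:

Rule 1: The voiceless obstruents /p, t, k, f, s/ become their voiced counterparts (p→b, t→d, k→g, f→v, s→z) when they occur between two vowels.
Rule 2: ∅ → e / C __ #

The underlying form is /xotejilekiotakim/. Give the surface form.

xodejilegiodagime

Rule 1 (intervocalic voicing): /t/ is a voiceless obstruent between vowels /o/ and /e/, so it voices to [d]. /k/ is a voiceless obstruent between vowels /e/ and /i/, so it voices to [g]. /t/ is a voiceless obstruent between vowels /o/ and /a/, so it voices to [d]. /k/ is a voiceless obstruent between vowels /a/ and /i/, so it voices to [g]. /xotejilekiotakim/ → xodejilegiodagim.
Rule 2 (final e-epenthesis): the form ends in the consonant /m/, so [e] is inserted word-finally. /xodejilegiodagim/ → xodejilegiodagime.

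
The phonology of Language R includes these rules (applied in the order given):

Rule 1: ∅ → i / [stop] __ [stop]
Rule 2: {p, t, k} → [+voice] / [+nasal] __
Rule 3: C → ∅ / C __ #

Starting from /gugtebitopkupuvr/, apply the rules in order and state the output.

Rule 1 (stop-cluster i-epenthesis): /g/ and /t/ form a stop–stop cluster, so [i] is inserted between them. /p/ and /k/ form a stop–stop cluster, so [i] is inserted between them. /gugtebitopkupuvr/ → gugitebitopikupuvr.
Rule 2 (post-nasal voicing): no segment meets the environment; /gugitebitopikupuvr/ is unchanged.
Rule 3 (final cluster simplification): /r/ is the second consonant of a word-final cluster /vr/, so it deletes. /gugitebitopikupuvr/ → gugitebitopikupuv.

gugitebitopikupuv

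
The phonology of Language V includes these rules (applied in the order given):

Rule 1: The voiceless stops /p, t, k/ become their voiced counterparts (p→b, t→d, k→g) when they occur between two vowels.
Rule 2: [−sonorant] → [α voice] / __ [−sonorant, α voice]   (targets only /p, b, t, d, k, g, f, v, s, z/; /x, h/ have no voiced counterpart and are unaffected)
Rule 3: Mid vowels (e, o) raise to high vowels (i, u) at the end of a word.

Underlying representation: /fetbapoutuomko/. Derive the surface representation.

fedbabouduomku

Rule 1 (intervocalic voicing): /p/ is a voiceless stop between vowels /a/ and /o/, so it voices to [b]. /t/ is a voiceless stop between vowels /u/ and /u/, so it voices to [d]. /fetbapoutuomko/ → fetbabouduomko.
Rule 2 (regressive voicing assimilation): /t/ precedes the voiced obstruent /b/, so it voices to [d] by assimilation. /fetbabouduomko/ → fedbabouduomko.
Rule 3 (final vowel raising): /o/ is a mid vowel in word-final position, so it raises to [u]. /fedbabouduomko/ → fedbabouduomku.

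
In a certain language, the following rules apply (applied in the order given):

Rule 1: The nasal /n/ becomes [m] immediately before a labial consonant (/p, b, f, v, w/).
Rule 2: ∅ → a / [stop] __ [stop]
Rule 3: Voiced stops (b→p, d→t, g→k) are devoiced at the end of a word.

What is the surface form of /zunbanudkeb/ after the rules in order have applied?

Rule 1 (nasal place assimilation): /n/ precedes the labial consonant /b/, so it assimilates in place to [m]. /zunbanudkeb/ → zumbanudkeb.
Rule 2 (stop-cluster a-epenthesis): /d/ and /k/ form a stop–stop cluster, so [a] is inserted between them. /zumbanudkeb/ → zumbanudakeb.
Rule 3 (final devoicing): /b/ is a voiced stop in word-final position, so it devoices to [p]. /zumbanudakeb/ → zumbanudakep.

zumbanudakep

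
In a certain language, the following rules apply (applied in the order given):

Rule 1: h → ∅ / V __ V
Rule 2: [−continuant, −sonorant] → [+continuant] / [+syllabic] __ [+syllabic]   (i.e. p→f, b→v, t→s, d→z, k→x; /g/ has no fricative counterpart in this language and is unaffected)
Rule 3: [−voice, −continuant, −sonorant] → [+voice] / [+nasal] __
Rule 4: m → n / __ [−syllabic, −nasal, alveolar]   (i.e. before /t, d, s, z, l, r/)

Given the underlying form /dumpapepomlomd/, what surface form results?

dumbafefonlond

Rule 1 (intervocalic h-deletion): no segment meets the environment; /dumpapepomlomd/ is unchanged.
Rule 2 (intervocalic spirantization): /p/ is a stop between vowels /a/ and /e/, so it spirantizes to the fricative [f]. /p/ is a stop between vowels /e/ and /o/, so it spirantizes to the fricative [f]. /dumpapepomlomd/ → dumpafefomlomd.
Rule 3 (post-nasal voicing): /p/ is a voiceless stop immediately after the nasal /m/, so it voices to [b]. /dumpafefomlomd/ → dumbafefomlomd.
Rule 4 (nasal place assimilation): /m/ precedes the alveolar consonant /l/, so it assimilates in place to [n]. /m/ precedes the alveolar consonant /d/, so it assimilates in place to [n]. /dumbafefomlomd/ → dumbafefonlond.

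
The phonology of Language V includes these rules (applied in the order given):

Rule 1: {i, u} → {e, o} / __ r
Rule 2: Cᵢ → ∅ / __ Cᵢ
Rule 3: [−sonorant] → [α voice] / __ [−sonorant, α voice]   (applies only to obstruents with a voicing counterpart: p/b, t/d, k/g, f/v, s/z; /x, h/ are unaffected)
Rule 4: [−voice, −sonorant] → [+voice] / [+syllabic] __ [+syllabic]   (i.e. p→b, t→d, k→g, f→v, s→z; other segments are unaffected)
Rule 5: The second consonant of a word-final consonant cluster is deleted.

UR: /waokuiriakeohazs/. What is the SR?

waogueriageohas

Rule 1 (pre-rhotic lowering): /i/ is a high vowel immediately before /r/, so it lowers to [e]. /waokuiriakeohazs/ → waokueriakeohazs.
Rule 2 (degemination): no segment meets the environment; /waokueriakeohazs/ is unchanged.
Rule 3 (regressive voicing assimilation): /z/ precedes the voiceless obstruent /s/, so it devoices to [s] by assimilation. /waokueriakeohazs/ → waokueriakeohass.
Rule 4 (intervocalic voicing): /k/ is a voiceless obstruent between vowels /o/ and /u/, so it voices to [g]. /k/ is a voiceless obstruent between vowels /a/ and /e/, so it voices to [g]. /waokueriakeohass/ → waogueriageohass.
Rule 5 (final cluster simplification): /s/ is the second consonant of a word-final cluster /ss/, so it deletes. /waogueriageohass/ → waogueriageohas.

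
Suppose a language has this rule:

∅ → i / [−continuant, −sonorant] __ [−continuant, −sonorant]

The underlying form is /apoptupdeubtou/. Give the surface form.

apopitupideubitou

/p/ and /t/ form a stop–stop cluster, so [i] is inserted between them.
/p/ and /d/ form a stop–stop cluster, so [i] is inserted between them.
/b/ and /t/ form a stop–stop cluster, so [i] is inserted between them.
Surface form: [apopitupideubitou].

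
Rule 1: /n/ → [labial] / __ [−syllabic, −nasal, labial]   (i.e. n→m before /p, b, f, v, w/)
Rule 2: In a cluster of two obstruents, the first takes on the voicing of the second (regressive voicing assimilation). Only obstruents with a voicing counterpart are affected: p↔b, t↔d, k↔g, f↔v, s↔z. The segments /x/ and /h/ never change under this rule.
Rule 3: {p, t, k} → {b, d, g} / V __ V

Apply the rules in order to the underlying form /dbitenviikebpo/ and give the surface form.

Rule 1 (nasal place assimilation): /n/ precedes the labial consonant /v/, so it assimilates in place to [m]. /dbitenviikebpo/ → dbitemviikebpo.
Rule 2 (regressive voicing assimilation): /b/ precedes the voiceless obstruent /p/, so it devoices to [p] by assimilation. /dbitemviikebpo/ → dbitemviikeppo.
Rule 3 (intervocalic voicing): /t/ is a voiceless stop between vowels /i/ and /e/, so it voices to [d]. /k/ is a voiceless stop between vowels /i/ and /e/, so it voices to [g]. /dbitemviikeppo/ → dbidemviigeppo.

dbidemviigeppo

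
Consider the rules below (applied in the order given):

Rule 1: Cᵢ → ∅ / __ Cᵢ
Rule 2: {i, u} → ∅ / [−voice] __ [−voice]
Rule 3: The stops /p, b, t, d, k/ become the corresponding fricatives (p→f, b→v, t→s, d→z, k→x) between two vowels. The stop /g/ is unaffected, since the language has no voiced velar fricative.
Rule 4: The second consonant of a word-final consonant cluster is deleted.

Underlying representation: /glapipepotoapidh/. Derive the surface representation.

glappefosoafid

Rule 1 (degemination): no segment meets the environment; /glapipepotoapidh/ is unchanged.
Rule 2 (high vowel syncope): /i/ is a high vowel flanked by voiceless consonants /p/ and /p/, so it deletes. /glapipepotoapidh/ → glappepotoapidh.
Rule 3 (intervocalic spirantization): /p/ is a stop between vowels /e/ and /o/, so it spirantizes to the fricative [f]. /t/ is a stop between vowels /o/ and /o/, so it spirantizes to the fricative [s]. /p/ is a stop between vowels /a/ and /i/, so it spirantizes to the fricative [f]. /glappepotoapidh/ → glappefosoafidh.
Rule 4 (final cluster simplification): /h/ is the second consonant of a word-final cluster /dh/, so it deletes. /glappefosoafidh/ → glappefosoafid.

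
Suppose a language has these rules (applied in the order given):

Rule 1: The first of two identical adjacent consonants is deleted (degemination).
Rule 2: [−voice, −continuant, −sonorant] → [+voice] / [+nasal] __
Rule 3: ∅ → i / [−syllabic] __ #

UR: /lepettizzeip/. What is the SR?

Rule 1 (degemination): /tt/ is a geminate; the first /t/ deletes. /zz/ is a geminate; the first /z/ deletes. /lepettizzeip/ → lepetizeip.
Rule 2 (post-nasal voicing): no segment meets the environment; /lepetizeip/ is unchanged.
Rule 3 (final i-epenthesis): the form ends in the consonant /p/, so [i] is inserted word-finally. /lepetizeip/ → lepetizeipi.

lepetizeipi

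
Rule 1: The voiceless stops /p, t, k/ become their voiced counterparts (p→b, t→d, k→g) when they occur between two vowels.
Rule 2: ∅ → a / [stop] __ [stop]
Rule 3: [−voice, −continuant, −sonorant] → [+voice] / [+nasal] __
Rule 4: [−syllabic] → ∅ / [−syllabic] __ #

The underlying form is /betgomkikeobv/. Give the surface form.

betagomgigeob

Rule 1 (intervocalic voicing): /k/ is a voiceless stop between vowels /i/ and /e/, so it voices to [g]. /betgomkikeobv/ → betgomkigeobv.
Rule 2 (stop-cluster a-epenthesis): /t/ and /g/ form a stop–stop cluster, so [a] is inserted between them. /betgomkigeobv/ → betagomkigeobv.
Rule 3 (post-nasal voicing): /k/ is a voiceless stop immediately after the nasal /m/, so it voices to [g]. /betagomkigeobv/ → betagomgigeobv.
Rule 4 (final cluster simplification): /v/ is the second consonant of a word-final cluster /bv/, so it deletes. /betagomgigeobv/ → betagomgigeob.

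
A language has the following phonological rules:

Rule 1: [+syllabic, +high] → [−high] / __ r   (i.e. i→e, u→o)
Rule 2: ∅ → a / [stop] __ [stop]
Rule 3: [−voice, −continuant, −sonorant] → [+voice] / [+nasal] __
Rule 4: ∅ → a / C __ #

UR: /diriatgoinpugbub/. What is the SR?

deriatagoinbugabuba

Rule 1 (pre-rhotic lowering): /i/ is a high vowel immediately before /r/, so it lowers to [e]. /diriatgoinpugbub/ → deriatgoinpugbub.
Rule 2 (stop-cluster a-epenthesis): /t/ and /g/ form a stop–stop cluster, so [a] is inserted between them. /g/ and /b/ form a stop–stop cluster, so [a] is inserted between them. /deriatgoinpugbub/ → deriatagoinpugabub.
Rule 3 (post-nasal voicing): /p/ is a voiceless stop immediately after the nasal /n/, so it voices to [b]. /deriatagoinpugabub/ → deriatagoinbugabub.
Rule 4 (final a-epenthesis): the form ends in the consonant /b/, so [a] is inserted word-finally. /deriatagoinbugabub/ → deriatagoinbugabuba.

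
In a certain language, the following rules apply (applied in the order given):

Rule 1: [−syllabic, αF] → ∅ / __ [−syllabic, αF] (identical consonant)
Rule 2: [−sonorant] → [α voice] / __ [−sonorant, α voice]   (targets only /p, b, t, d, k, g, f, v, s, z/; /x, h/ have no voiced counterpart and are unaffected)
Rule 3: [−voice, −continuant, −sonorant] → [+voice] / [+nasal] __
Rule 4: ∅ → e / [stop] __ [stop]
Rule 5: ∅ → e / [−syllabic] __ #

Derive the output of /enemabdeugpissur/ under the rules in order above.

Rule 1 (degemination): /ss/ is a geminate; the first /s/ deletes. /enemabdeugpissur/ → enemabdeugpisur.
Rule 2 (regressive voicing assimilation): /g/ precedes the voiceless obstruent /p/, so it devoices to [k] by assimilation. /enemabdeugpisur/ → enemabdeukpisur.
Rule 3 (post-nasal voicing): no segment meets the environment; /enemabdeukpisur/ is unchanged.
Rule 4 (stop-cluster e-epenthesis): /b/ and /d/ form a stop–stop cluster, so [e] is inserted between them. /k/ and /p/ form a stop–stop cluster, so [e] is inserted between them. /enemabdeukpisur/ → enemabedeukepisur.
Rule 5 (final e-epenthesis): the form ends in the consonant /r/, so [e] is inserted word-finally. /enemabedeukepisur/ → enemabedeukepisure.

enemabedeukepisure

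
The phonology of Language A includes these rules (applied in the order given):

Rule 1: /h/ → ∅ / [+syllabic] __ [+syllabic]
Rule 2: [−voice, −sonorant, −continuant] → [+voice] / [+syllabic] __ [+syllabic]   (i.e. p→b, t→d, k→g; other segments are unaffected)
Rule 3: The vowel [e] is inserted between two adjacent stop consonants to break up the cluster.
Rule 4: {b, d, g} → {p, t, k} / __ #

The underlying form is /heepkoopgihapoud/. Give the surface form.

heepekoopegiabout

Rule 1 (intervocalic h-deletion): /h/ occurs between vowels /i/ and /a/, so it deletes. /heepkoopgihapoud/ → heepkoopgiapoud.
Rule 2 (intervocalic voicing): /p/ is a voiceless stop between vowels /a/ and /o/, so it voices to [b]. /heepkoopgiapoud/ → heepkoopgiaboud.
Rule 3 (stop-cluster e-epenthesis): /p/ and /k/ form a stop–stop cluster, so [e] is inserted between them. /p/ and /g/ form a stop–stop cluster, so [e] is inserted between them. /heepkoopgiaboud/ → heepekoopegiaboud.
Rule 4 (final devoicing): /d/ is a voiced stop in word-final position, so it devoices to [t]. /heepekoopegiaboud/ → heepekoopegiabout.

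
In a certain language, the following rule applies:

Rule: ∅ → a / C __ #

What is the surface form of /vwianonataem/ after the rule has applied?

the form ends in the consonant /m/, so [a] is inserted word-finally.
Surface form: [vwianonataema].

vwianonataema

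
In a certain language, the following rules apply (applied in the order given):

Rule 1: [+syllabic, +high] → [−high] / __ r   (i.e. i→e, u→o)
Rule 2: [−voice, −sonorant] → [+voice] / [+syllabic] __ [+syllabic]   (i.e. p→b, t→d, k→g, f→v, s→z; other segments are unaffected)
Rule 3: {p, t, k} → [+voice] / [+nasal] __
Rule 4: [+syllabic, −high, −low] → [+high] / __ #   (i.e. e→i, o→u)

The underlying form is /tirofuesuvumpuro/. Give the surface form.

Rule 1 (pre-rhotic lowering): /i/ is a high vowel immediately before /r/, so it lowers to [e]. /u/ is a high vowel immediately before /r/, so it lowers to [o]. /tirofuesuvumpuro/ → terofuesuvumporo.
Rule 2 (intervocalic voicing): /f/ is a voiceless obstruent between vowels /o/ and /u/, so it voices to [v]. /s/ is a voiceless obstruent between vowels /e/ and /u/, so it voices to [z]. /terofuesuvumporo/ → terovuezuvumporo.
Rule 3 (post-nasal voicing): /p/ is a voiceless stop immediately after the nasal /m/, so it voices to [b]. /terovuezuvumporo/ → terovuezuvumboro.
Rule 4 (final vowel raising): /o/ is a mid vowel in word-final position, so it raises to [u]. /terovuezuvumboro/ → terovuezuvumboru.

terovuezuvumboru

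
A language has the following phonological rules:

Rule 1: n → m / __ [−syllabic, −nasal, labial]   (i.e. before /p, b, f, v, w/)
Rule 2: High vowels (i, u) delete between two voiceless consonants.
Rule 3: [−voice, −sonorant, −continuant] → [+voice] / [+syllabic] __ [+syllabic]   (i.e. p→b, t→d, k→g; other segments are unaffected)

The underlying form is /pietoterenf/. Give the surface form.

Rule 1 (nasal place assimilation): /n/ precedes the labial consonant /f/, so it assimilates in place to [m]. /pietoterenf/ → pietoteremf.
Rule 2 (high vowel syncope): no segment meets the environment; /pietoteremf/ is unchanged.
Rule 3 (intervocalic voicing): /t/ is a voiceless stop between vowels /e/ and /o/, so it voices to [d]. /t/ is a voiceless stop between vowels /o/ and /e/, so it voices to [d]. /pietoteremf/ → piedoderemf.

piedoderemf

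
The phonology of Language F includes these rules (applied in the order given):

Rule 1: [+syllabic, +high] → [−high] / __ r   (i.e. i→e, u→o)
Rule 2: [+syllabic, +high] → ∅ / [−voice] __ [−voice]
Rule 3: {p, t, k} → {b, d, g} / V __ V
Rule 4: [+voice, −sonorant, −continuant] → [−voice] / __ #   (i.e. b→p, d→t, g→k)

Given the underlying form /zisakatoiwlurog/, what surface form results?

Rule 1 (pre-rhotic lowering): /u/ is a high vowel immediately before /r/, so it lowers to [o]. /zisakatoiwlurog/ → zisakatoiwlorog.
Rule 2 (high vowel syncope): no segment meets the environment; /zisakatoiwlorog/ is unchanged.
Rule 3 (intervocalic voicing): /k/ is a voiceless stop between vowels /a/ and /a/, so it voices to [g]. /t/ is a voiceless stop between vowels /a/ and /o/, so it voices to [d]. /zisakatoiwlorog/ → zisagadoiwlorog.
Rule 4 (final devoicing): /g/ is a voiced stop in word-final position, so it devoices to [k]. /zisagadoiwlorog/ → zisagadoiwlorok.

zisagadoiwlorok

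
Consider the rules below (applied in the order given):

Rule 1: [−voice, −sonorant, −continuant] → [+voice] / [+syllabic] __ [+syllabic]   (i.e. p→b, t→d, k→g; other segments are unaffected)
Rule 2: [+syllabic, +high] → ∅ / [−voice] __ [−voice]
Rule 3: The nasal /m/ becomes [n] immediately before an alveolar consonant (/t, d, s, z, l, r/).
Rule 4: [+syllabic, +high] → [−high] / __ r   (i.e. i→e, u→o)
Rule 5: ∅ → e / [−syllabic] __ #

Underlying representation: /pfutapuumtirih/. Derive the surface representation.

Rule 1 (intervocalic voicing): /t/ is a voiceless stop between vowels /u/ and /a/, so it voices to [d]. /p/ is a voiceless stop between vowels /a/ and /u/, so it voices to [b]. /pfutapuumtirih/ → pfudabuumtirih.
Rule 2 (high vowel syncope): no segment meets the environment; /pfudabuumtirih/ is unchanged.
Rule 3 (nasal place assimilation): /m/ precedes the alveolar consonant /t/, so it assimilates in place to [n]. /pfudabuumtirih/ → pfudabuuntirih.
Rule 4 (pre-rhotic lowering): /i/ is a high vowel immediately before /r/, so it lowers to [e]. /pfudabuuntirih/ → pfudabuunterih.
Rule 5 (final e-epenthesis): the form ends in the consonant /h/, so [e] is inserted word-finally. /pfudabuunterih/ → pfudabuunterihe.

pfudabuunterihe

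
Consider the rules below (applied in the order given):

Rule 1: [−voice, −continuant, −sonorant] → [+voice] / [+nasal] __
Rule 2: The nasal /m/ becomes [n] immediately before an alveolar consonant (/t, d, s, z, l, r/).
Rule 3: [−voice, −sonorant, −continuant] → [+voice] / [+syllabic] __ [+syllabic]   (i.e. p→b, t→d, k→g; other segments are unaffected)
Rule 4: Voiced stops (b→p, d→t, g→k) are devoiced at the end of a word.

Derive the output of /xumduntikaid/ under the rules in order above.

xundundigait

Rule 1 (post-nasal voicing): /t/ is a voiceless stop immediately after the nasal /n/, so it voices to [d]. /xumduntikaid/ → xumdundikaid.
Rule 2 (nasal place assimilation): /m/ precedes the alveolar consonant /d/, so it assimilates in place to [n]. /xumdundikaid/ → xundundikaid.
Rule 3 (intervocalic voicing): /k/ is a voiceless stop between vowels /i/ and /a/, so it voices to [g]. /xundundikaid/ → xundundigaid.
Rule 4 (final devoicing): /d/ is a voiced stop in word-final position, so it devoices to [t]. /xundundigaid/ → xundundigait.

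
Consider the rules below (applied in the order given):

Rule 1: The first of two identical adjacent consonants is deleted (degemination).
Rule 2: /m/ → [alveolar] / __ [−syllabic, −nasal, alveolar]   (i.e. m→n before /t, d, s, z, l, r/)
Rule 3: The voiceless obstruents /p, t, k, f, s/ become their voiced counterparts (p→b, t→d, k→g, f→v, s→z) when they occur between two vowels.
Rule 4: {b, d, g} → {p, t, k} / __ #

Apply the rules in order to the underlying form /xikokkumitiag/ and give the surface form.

Rule 1 (degemination): /kk/ is a geminate; the first /k/ deletes. /xikokkumitiag/ → xikokumitiag.
Rule 2 (nasal place assimilation): no segment meets the environment; /xikokumitiag/ is unchanged.
Rule 3 (intervocalic voicing): /k/ is a voiceless obstruent between vowels /i/ and /o/, so it voices to [g]. /k/ is a voiceless obstruent between vowels /o/ and /u/, so it voices to [g]. /t/ is a voiceless obstruent between vowels /i/ and /i/, so it voices to [d]. /xikokumitiag/ → xigogumidiag.
Rule 4 (final devoicing): /g/ is a voiced stop in word-final position, so it devoices to [k]. /xigogumidiag/ → xigogumidiak.

xigogumidiak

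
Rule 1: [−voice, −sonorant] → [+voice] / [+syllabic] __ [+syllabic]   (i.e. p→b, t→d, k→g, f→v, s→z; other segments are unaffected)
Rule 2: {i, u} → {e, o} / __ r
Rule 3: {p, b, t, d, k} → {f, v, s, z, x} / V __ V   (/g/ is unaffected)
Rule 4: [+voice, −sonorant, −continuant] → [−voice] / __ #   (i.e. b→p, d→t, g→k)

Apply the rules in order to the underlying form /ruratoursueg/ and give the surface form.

rorazoorsuek

Rule 1 (intervocalic voicing): /t/ is a voiceless obstruent between vowels /a/ and /o/, so it voices to [d]. /ruratoursueg/ → ruradoursueg.
Rule 2 (pre-rhotic lowering): /u/ is a high vowel immediately before /r/, so it lowers to [o]. /u/ is a high vowel immediately before /r/, so it lowers to [o]. /ruradoursueg/ → roradoorsueg.
Rule 3 (intervocalic spirantization): /d/ is a stop between vowels /a/ and /o/, so it spirantizes to the fricative [z]. /roradoorsueg/ → rorazoorsueg.
Rule 4 (final devoicing): /g/ is a voiced stop in word-final position, so it devoices to [k]. /rorazoorsueg/ → rorazoorsuek.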